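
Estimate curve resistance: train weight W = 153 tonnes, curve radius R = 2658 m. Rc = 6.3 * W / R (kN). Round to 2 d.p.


Rc = 6.3 * W / R
Rc = 6.3 * 153 / 2658
Rc = 963.9 / 2658
Rc = 0.36 kN

0.36


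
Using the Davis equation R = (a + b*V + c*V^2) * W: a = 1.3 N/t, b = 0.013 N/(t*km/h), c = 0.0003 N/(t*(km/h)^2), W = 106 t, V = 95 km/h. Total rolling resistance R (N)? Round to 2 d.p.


b*V = 0.013 * 95 = 1.235
c*V^2 = 0.0003 * 9025 = 2.7075
R_per_t = 1.3 + 1.235 + 2.7075 = 5.2425 N/t
R_total = 5.2425 * 106 = 555.71 N

555.71


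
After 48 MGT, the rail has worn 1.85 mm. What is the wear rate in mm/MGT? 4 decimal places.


Wear rate = total wear / cumulative tonnage
Rate = 1.85 / 48
Rate = 0.0385 mm/MGT

0.0385


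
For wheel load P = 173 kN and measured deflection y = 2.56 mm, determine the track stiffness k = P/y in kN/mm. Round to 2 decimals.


Track stiffness k = P / y
k = 173 / 2.56
k = 67.58 kN/mm

67.58


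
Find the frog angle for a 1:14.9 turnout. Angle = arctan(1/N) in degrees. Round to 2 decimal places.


1/N = 1/14.9 = 0.067114
angle = arctan(0.067114) = 0.067014 rad
angle = 0.067014 * 180/pi = 3.84 degrees

3.84


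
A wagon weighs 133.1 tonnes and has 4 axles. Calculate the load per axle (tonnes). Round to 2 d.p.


Load per axle = total weight / number of axles
Load = 133.1 / 4
Load = 33.28 tonnes

33.28


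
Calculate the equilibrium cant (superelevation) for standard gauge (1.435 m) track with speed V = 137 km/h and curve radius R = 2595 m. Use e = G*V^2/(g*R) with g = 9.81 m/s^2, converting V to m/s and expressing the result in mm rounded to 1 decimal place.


Convert speed: V = 137 / 3.6 = 38.0556 m/s
Apply formula: e = 1.435 * 38.0556^2 / (9.81 * 2595)
e = 1.435 * 1448.2253 / 25456.95
e = 0.081636 m = 81.6 mm

81.6


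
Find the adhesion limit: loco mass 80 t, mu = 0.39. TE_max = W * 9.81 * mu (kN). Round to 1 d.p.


TE_max = W * g * mu
TE_max = 80 * 9.81 * 0.39
TE_max = 784.8 * 0.39
TE_max = 306.1 kN

306.1


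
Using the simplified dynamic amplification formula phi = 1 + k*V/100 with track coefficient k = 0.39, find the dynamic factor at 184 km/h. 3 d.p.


phi = 1 + k * V / 100
phi = 1 + 0.39 * 184 / 100
phi = 1 + 0.7176
phi = 1.718

1.718


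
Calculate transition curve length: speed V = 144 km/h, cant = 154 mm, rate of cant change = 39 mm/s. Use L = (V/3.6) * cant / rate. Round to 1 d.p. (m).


Convert speed: V = 144 / 3.6 = 40.0 m/s
L = 40.0 * 154 / 39
L = 6160.0 / 39
L = 157.9 m

157.9


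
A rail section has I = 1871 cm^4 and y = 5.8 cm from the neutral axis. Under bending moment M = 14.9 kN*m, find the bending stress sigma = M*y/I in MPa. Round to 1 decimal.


Convert units:
M = 14.9 kN*m = 14900000 N*mm
y = 5.8 cm = 58 mm
I = 1871 cm^4 = 18710000 mm^4
sigma = 14900000 * 58 / 18710000
sigma = 46.2 MPa

46.2


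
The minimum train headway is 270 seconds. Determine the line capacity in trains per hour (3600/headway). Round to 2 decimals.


Capacity = 3600 / headway
Capacity = 3600 / 270
Capacity = 13.33 trains/hour

13.33


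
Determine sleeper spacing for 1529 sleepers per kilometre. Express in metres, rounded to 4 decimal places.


Spacing = 1000 m / number of sleepers
Spacing = 1000 / 1529
Spacing = 0.6540 m

0.6540


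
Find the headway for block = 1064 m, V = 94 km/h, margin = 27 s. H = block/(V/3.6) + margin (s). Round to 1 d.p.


V = 94 / 3.6 = 26.1111 m/s
Block traversal time = 1064 / 26.1111 = 40.7489 s
Headway = 40.7489 + 27
Headway = 67.7 s

67.7


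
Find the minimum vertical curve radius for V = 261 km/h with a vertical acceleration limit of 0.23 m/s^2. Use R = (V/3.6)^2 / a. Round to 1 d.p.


Convert speed: V = 261 / 3.6 = 72.5 m/s
V^2 = 5256.25 m^2/s^2
R_v = 5256.25 / 0.23
R_v = 22853.3 m

22853.3


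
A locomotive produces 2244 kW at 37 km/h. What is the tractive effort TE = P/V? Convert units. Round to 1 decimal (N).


Convert: P = 2244 kW = 2244000 W
V = 37 / 3.6 = 10.2778 m/s
TE = 2244000 / 10.2778
TE = 218335.1 N

218335.1


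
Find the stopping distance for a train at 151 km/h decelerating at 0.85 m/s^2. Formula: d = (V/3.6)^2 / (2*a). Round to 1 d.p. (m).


Convert speed: V = 151 / 3.6 = 41.9444 m/s
V^2 = 1759.3364
d = 1759.3364 / (2 * 0.85)
d = 1759.3364 / 1.7
d = 1034.9 m

1034.9


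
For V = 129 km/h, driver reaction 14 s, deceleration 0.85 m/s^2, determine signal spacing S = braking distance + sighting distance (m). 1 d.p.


V = 129 / 3.6 = 35.8333 m/s
Braking distance = 35.8333^2 / (2*0.85) = 755.3105 m
Sighting distance = 35.8333 * 14 = 501.6667 m
S = 755.3105 + 501.6667 = 1257.0 m

1257.0


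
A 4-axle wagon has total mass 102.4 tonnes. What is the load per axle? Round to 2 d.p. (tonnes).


Load per axle = total weight / number of axles
Load = 102.4 / 4
Load = 25.60 tonnes

25.60


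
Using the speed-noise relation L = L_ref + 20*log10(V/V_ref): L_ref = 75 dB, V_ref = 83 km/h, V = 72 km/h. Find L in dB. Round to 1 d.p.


V/V_ref = 72 / 83 = 0.86747
log10(0.86747) = -0.061746
20 * -0.061746 = -1.2349
L = 75 + -1.2349 = 73.8 dB

73.8


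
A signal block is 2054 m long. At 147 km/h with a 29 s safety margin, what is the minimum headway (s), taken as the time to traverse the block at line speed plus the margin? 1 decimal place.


V = 147 / 3.6 = 40.8333 m/s
Block traversal time = 2054 / 40.8333 = 50.302 s
Headway = 50.302 + 29
Headway = 79.3 s

79.3


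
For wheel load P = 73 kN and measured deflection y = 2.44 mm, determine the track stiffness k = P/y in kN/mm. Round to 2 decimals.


Track stiffness k = P / y
k = 73 / 2.44
k = 29.92 kN/mm

29.92


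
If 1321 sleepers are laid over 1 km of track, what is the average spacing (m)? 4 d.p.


Spacing = 1000 m / number of sleepers
Spacing = 1000 / 1321
Spacing = 0.7570 m

0.7570


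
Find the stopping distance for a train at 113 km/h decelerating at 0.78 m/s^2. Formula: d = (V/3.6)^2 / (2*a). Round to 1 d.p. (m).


Convert speed: V = 113 / 3.6 = 31.3889 m/s
V^2 = 985.2623
d = 985.2623 / (2 * 0.78)
d = 985.2623 / 1.56
d = 631.6 m

631.6


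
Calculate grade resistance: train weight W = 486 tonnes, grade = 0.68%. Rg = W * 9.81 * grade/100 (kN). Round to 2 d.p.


Rg = W * 9.81 * grade / 100
Rg = 486 * 9.81 * 0.68 / 100
Rg = 4767.66 * 0.0068
Rg = 32.42 kN

32.42


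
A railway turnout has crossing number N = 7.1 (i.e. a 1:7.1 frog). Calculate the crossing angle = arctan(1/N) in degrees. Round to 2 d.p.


1/N = 1/7.1 = 0.140845
angle = arctan(0.140845) = 0.139925 rad
angle = 0.139925 * 180/pi = 8.02 degrees

8.02


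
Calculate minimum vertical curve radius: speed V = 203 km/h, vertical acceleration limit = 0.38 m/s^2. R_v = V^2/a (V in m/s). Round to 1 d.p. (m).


Convert speed: V = 203 / 3.6 = 56.3889 m/s
V^2 = 3179.7068 m^2/s^2
R_v = 3179.7068 / 0.38
R_v = 8367.6 m

8367.6


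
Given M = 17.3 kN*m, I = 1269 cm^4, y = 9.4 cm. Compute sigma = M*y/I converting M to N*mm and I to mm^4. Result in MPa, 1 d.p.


Convert units:
M = 17.3 kN*m = 17300000 N*mm
y = 9.4 cm = 94 mm
I = 1269 cm^4 = 12690000 mm^4
sigma = 17300000 * 94 / 12690000
sigma = 128.1 MPa

128.1


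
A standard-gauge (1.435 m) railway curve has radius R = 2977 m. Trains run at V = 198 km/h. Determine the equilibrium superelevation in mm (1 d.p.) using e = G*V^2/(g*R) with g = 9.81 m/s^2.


Convert speed: V = 198 / 3.6 = 55.0 m/s
Apply formula: e = 1.435 * 55.0^2 / (9.81 * 2977)
e = 1.435 * 3025.0 / 29204.37
e = 0.148638 m = 148.6 mm

148.6


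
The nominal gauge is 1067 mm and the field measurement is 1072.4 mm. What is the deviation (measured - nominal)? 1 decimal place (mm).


Deviation = measured - nominal
Deviation = 1072.4 - 1067
Deviation = 5.4 mm

5.4


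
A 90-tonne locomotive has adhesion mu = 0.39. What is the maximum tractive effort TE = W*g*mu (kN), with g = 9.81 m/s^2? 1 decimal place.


TE_max = W * g * mu
TE_max = 90 * 9.81 * 0.39
TE_max = 882.9 * 0.39
TE_max = 344.3 kN

344.3


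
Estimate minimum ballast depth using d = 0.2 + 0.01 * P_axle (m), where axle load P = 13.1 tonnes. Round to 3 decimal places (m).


d = 0.2 + 0.01 * 13.1
d = 0.2 + 0.131
d = 0.331 m

0.331


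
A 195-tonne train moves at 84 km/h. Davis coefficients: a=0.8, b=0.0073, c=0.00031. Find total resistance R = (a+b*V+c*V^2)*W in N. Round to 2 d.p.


b*V = 0.0073 * 84 = 0.6132
c*V^2 = 0.00031 * 7056 = 2.18736
R_per_t = 0.8 + 0.6132 + 2.18736 = 3.60056 N/t
R_total = 3.60056 * 195 = 702.11 N

702.11


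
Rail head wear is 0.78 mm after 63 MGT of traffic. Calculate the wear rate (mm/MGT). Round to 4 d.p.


Wear rate = total wear / cumulative tonnage
Rate = 0.78 / 63
Rate = 0.0124 mm/MGT

0.0124


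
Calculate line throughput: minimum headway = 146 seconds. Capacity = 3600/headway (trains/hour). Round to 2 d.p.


Capacity = 3600 / headway
Capacity = 3600 / 146
Capacity = 24.66 trains/hour

24.66


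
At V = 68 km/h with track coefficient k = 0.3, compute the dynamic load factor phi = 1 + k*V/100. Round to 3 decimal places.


phi = 1 + k * V / 100
phi = 1 + 0.3 * 68 / 100
phi = 1 + 0.204
phi = 1.204

1.204


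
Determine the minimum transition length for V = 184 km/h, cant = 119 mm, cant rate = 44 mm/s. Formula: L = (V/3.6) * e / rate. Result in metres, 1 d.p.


Convert speed: V = 184 / 3.6 = 51.1111 m/s
L = 51.1111 * 119 / 44
L = 6082.2222 / 44
L = 138.2 m

138.2


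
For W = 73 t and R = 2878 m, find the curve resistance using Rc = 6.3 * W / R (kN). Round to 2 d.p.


Rc = 6.3 * W / R
Rc = 6.3 * 73 / 2878
Rc = 459.9 / 2878
Rc = 0.16 kN

0.16


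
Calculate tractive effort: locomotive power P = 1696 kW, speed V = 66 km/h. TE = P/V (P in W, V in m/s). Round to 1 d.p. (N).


Convert: P = 1696 kW = 1696000 W
V = 66 / 3.6 = 18.3333 m/s
TE = 1696000 / 18.3333
TE = 92509.1 N

92509.1


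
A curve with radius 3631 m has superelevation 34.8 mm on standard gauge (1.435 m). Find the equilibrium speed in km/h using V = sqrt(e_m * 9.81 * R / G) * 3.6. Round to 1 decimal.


Convert cant: e = 34.8 mm = 0.0348 m
V_ms = sqrt(0.0348 * 9.81 * 3631 / 1.435)
V_ms = sqrt(863.818695) = 29.3908 m/s
V = 29.3908 * 3.6 = 105.8 km/h

105.8


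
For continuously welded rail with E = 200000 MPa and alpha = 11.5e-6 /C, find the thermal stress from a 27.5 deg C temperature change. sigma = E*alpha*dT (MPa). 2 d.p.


sigma = E * alpha * dT
sigma = 200000 * 11.5e-6 * 27.5
sigma = 2.3 * 27.5
sigma = 63.25 MPa

63.25


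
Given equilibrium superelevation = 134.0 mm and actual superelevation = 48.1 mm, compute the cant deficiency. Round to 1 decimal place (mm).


Cant deficiency = equilibrium cant - actual cant
CD = 134.0 - 48.1
CD = 85.9 mm

85.9


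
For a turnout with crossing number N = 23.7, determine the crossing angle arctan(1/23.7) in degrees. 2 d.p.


1/N = 1/23.7 = 0.042194
angle = arctan(0.042194) = 0.042169 rad
angle = 0.042169 * 180/pi = 2.42 degrees

2.42


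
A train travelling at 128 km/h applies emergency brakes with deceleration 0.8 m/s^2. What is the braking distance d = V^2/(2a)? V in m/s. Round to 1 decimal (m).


Convert speed: V = 128 / 3.6 = 35.5556 m/s
V^2 = 1264.1975
d = 1264.1975 / (2 * 0.8)
d = 1264.1975 / 1.6
d = 790.1 m

790.1


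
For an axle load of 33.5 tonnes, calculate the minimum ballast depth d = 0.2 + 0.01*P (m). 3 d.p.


d = 0.2 + 0.01 * 33.5
d = 0.2 + 0.335
d = 0.535 m

0.535


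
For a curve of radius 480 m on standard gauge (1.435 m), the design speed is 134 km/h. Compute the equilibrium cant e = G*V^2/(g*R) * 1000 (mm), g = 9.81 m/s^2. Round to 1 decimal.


Convert speed: V = 134 / 3.6 = 37.2222 m/s
Apply formula: e = 1.435 * 37.2222^2 / (9.81 * 480)
e = 1.435 * 1385.4938 / 4708.8
e = 0.422227 m = 422.2 mm

422.2


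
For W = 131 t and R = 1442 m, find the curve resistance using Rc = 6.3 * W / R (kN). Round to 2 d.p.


Rc = 6.3 * W / R
Rc = 6.3 * 131 / 1442
Rc = 825.3 / 1442
Rc = 0.57 kN

0.57


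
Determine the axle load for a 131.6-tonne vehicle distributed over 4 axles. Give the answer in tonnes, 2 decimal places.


Load per axle = total weight / number of axles
Load = 131.6 / 4
Load = 32.90 tonnes

32.90


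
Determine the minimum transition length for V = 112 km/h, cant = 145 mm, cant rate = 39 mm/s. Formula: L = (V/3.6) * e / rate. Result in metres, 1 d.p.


Convert speed: V = 112 / 3.6 = 31.1111 m/s
L = 31.1111 * 145 / 39
L = 4511.1111 / 39
L = 115.7 m

115.7


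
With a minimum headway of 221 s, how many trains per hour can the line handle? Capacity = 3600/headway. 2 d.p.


Capacity = 3600 / headway
Capacity = 3600 / 221
Capacity = 16.29 trains/hour

16.29


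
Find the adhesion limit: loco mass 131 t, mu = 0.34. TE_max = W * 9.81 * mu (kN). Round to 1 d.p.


TE_max = W * g * mu
TE_max = 131 * 9.81 * 0.34
TE_max = 1285.11 * 0.34
TE_max = 436.9 kN

436.9


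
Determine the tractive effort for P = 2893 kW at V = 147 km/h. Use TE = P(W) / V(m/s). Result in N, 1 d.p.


Convert: P = 2893 kW = 2893000 W
V = 147 / 3.6 = 40.8333 m/s
TE = 2893000 / 40.8333
TE = 70849.0 N

70849.0


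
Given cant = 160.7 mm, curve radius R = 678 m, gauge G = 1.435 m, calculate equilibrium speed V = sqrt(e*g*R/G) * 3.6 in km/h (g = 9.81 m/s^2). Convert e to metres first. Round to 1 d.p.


Convert cant: e = 160.7 mm = 0.1607 m
V_ms = sqrt(0.1607 * 9.81 * 678 / 1.435)
V_ms = sqrt(744.839461) = 27.2917 m/s
V = 27.2917 * 3.6 = 98.3 km/h

98.3


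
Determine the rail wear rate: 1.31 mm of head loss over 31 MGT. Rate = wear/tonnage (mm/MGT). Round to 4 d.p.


Wear rate = total wear / cumulative tonnage
Rate = 1.31 / 31
Rate = 0.0423 mm/MGT

0.0423


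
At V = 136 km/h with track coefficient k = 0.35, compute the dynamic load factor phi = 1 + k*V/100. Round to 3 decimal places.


phi = 1 + k * V / 100
phi = 1 + 0.35 * 136 / 100
phi = 1 + 0.476
phi = 1.476

1.476


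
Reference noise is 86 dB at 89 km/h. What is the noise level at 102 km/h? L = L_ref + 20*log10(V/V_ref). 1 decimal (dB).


V/V_ref = 102 / 89 = 1.146067
log10(1.146067) = 0.05921
20 * 0.05921 = 1.1842
L = 86 + 1.1842 = 87.2 dB

87.2


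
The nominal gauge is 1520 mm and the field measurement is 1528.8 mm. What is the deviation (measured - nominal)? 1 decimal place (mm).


Deviation = measured - nominal
Deviation = 1528.8 - 1520
Deviation = 8.8 mm

8.8


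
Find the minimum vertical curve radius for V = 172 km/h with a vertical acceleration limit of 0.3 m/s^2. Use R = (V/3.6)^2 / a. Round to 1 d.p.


Convert speed: V = 172 / 3.6 = 47.7778 m/s
V^2 = 2282.716 m^2/s^2
R_v = 2282.716 / 0.3
R_v = 7609.1 m

7609.1


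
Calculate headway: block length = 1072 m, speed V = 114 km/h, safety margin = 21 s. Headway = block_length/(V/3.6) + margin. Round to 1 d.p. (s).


V = 114 / 3.6 = 31.6667 m/s
Block traversal time = 1072 / 31.6667 = 33.8526 s
Headway = 33.8526 + 21
Headway = 54.9 s

54.9


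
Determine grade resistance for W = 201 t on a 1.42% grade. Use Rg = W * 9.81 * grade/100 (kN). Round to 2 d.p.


Rg = W * 9.81 * grade / 100
Rg = 201 * 9.81 * 1.42 / 100
Rg = 1971.81 * 0.0142
Rg = 28.00 kN

28.00


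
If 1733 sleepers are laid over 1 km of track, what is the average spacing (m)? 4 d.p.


Spacing = 1000 m / number of sleepers
Spacing = 1000 / 1733
Spacing = 0.5770 m

0.5770


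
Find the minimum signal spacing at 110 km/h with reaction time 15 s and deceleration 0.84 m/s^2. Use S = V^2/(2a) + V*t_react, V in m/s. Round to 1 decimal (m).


V = 110 / 3.6 = 30.5556 m/s
Braking distance = 30.5556^2 / (2*0.84) = 555.7393 m
Sighting distance = 30.5556 * 15 = 458.3333 m
S = 555.7393 + 458.3333 = 1014.1 m

1014.1


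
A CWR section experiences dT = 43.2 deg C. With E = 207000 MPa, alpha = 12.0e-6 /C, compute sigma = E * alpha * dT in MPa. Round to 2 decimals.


sigma = E * alpha * dT
sigma = 207000 * 12.0e-6 * 43.2
sigma = 2.484 * 43.2
sigma = 107.31 MPa

107.31


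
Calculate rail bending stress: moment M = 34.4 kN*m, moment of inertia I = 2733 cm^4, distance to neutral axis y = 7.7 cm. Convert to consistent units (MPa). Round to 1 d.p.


Convert units:
M = 34.4 kN*m = 34400000 N*mm
y = 7.7 cm = 77 mm
I = 2733 cm^4 = 27330000 mm^4
sigma = 34400000 * 77 / 27330000
sigma = 96.9 MPa

96.9


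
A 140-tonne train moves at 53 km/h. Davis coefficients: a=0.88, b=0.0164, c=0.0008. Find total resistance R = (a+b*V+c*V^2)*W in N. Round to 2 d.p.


b*V = 0.0164 * 53 = 0.8692
c*V^2 = 0.0008 * 2809 = 2.2472
R_per_t = 0.88 + 0.8692 + 2.2472 = 3.9964 N/t
R_total = 3.9964 * 140 = 559.50 N

559.50


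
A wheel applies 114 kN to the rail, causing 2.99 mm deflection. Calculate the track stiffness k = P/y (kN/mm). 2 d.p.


Track stiffness k = P / y
k = 114 / 2.99
k = 38.13 kN/mm

38.13


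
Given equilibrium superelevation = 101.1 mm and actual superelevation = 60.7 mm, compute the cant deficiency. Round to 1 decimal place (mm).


Cant deficiency = equilibrium cant - actual cant
CD = 101.1 - 60.7
CD = 40.4 mm

40.4


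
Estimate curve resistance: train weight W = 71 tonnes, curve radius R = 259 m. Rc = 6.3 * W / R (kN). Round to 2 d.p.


Rc = 6.3 * W / R
Rc = 6.3 * 71 / 259
Rc = 447.3 / 259
Rc = 1.73 kN

1.73


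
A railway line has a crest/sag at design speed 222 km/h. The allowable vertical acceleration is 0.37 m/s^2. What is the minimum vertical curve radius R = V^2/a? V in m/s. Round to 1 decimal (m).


Convert speed: V = 222 / 3.6 = 61.6667 m/s
V^2 = 3802.7778 m^2/s^2
R_v = 3802.7778 / 0.37
R_v = 10277.8 m

10277.8


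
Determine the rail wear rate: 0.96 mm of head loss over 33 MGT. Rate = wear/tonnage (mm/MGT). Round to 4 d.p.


Wear rate = total wear / cumulative tonnage
Rate = 0.96 / 33
Rate = 0.0291 mm/MGT

0.0291


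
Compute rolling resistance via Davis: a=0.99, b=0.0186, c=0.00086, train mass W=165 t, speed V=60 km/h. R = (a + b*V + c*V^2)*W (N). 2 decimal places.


b*V = 0.0186 * 60 = 1.116
c*V^2 = 0.00086 * 3600 = 3.096
R_per_t = 0.99 + 1.116 + 3.096 = 5.202 N/t
R_total = 5.202 * 165 = 858.33 N

858.33


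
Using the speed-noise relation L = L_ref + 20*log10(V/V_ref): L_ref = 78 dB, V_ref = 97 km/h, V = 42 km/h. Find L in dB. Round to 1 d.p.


V/V_ref = 42 / 97 = 0.43299
log10(0.43299) = -0.363522
20 * -0.363522 = -7.2704
L = 78 + -7.2704 = 70.7 dB

70.7


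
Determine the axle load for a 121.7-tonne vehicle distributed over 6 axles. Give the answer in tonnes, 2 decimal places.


Load per axle = total weight / number of axles
Load = 121.7 / 6
Load = 20.28 tonnes

20.28


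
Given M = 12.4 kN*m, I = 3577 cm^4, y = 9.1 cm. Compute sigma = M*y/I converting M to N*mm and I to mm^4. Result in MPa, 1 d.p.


Convert units:
M = 12.4 kN*m = 12400000 N*mm
y = 9.1 cm = 91 mm
I = 3577 cm^4 = 35770000 mm^4
sigma = 12400000 * 91 / 35770000
sigma = 31.5 MPa

31.5


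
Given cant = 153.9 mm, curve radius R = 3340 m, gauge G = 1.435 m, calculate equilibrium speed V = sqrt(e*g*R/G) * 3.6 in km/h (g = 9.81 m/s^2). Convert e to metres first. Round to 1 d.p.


Convert cant: e = 153.9 mm = 0.1539 m
V_ms = sqrt(0.1539 * 9.81 * 3340 / 1.435)
V_ms = sqrt(3514.003526) = 59.279 m/s
V = 59.279 * 3.6 = 213.4 km/h

213.4


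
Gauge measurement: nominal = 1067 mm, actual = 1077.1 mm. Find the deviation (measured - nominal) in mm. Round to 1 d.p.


Deviation = measured - nominal
Deviation = 1077.1 - 1067
Deviation = 10.1 mm

10.1


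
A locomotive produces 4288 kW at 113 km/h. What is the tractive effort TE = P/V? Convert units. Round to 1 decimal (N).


Convert: P = 4288 kW = 4288000 W
V = 113 / 3.6 = 31.3889 m/s
TE = 4288000 / 31.3889
TE = 136608.8 N

136608.8


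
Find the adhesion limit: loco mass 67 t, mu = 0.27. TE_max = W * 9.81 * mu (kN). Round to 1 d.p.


TE_max = W * g * mu
TE_max = 67 * 9.81 * 0.27
TE_max = 657.27 * 0.27
TE_max = 177.5 kN

177.5


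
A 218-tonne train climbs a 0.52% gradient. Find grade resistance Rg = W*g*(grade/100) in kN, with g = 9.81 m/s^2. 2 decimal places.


Rg = W * 9.81 * grade / 100
Rg = 218 * 9.81 * 0.52 / 100
Rg = 2138.58 * 0.0052
Rg = 11.12 kN

11.12


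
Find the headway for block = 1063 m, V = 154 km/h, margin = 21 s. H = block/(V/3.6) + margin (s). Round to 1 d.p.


V = 154 / 3.6 = 42.7778 m/s
Block traversal time = 1063 / 42.7778 = 24.8494 s
Headway = 24.8494 + 21
Headway = 45.8 s

45.8


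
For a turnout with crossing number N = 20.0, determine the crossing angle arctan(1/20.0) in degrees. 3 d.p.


1/N = 1/20.0 = 0.05
angle = arctan(0.05) = 0.049958 rad
angle = 0.049958 * 180/pi = 2.862 degrees

2.862


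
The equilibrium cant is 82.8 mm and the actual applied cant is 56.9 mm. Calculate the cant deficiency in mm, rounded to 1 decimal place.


Cant deficiency = equilibrium cant - actual cant
CD = 82.8 - 56.9
CD = 25.9 mm

25.9


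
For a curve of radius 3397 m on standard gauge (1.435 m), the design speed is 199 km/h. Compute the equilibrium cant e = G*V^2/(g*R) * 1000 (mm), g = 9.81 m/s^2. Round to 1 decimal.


Convert speed: V = 199 / 3.6 = 55.2778 m/s
Apply formula: e = 1.435 * 55.2778^2 / (9.81 * 3397)
e = 1.435 * 3055.6327 / 33324.57
e = 0.13158 m = 131.6 mm

131.6


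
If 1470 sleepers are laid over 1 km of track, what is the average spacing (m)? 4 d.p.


Spacing = 1000 m / number of sleepers
Spacing = 1000 / 1470
Spacing = 0.6803 m

0.6803


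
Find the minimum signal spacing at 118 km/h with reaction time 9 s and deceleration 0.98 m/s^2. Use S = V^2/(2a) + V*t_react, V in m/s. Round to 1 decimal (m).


V = 118 / 3.6 = 32.7778 m/s
Braking distance = 32.7778^2 / (2*0.98) = 548.1544 m
Sighting distance = 32.7778 * 9 = 295.0 m
S = 548.1544 + 295.0 = 843.2 m

843.2


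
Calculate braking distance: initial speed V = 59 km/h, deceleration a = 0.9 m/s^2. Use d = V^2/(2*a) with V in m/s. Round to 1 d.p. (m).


Convert speed: V = 59 / 3.6 = 16.3889 m/s
V^2 = 268.5957
d = 268.5957 / (2 * 0.9)
d = 268.5957 / 1.8
d = 149.2 m

149.2


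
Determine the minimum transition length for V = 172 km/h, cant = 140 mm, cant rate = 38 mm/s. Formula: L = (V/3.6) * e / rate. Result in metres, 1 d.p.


Convert speed: V = 172 / 3.6 = 47.7778 m/s
L = 47.7778 * 140 / 38
L = 6688.8889 / 38
L = 176.0 m

176.0


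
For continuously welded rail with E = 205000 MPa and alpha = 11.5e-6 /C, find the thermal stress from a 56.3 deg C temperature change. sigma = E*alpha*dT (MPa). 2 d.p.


sigma = E * alpha * dT
sigma = 205000 * 11.5e-6 * 56.3
sigma = 2.3575 * 56.3
sigma = 132.73 MPa

132.73


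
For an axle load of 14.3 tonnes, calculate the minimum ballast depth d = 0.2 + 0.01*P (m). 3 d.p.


d = 0.2 + 0.01 * 14.3
d = 0.2 + 0.143
d = 0.343 m

0.343


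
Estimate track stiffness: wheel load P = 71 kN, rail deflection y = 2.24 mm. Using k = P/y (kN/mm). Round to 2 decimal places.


Track stiffness k = P / y
k = 71 / 2.24
k = 31.70 kN/mm

31.70


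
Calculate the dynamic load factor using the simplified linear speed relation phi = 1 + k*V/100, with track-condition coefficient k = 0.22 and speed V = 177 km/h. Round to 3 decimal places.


phi = 1 + k * V / 100
phi = 1 + 0.22 * 177 / 100
phi = 1 + 0.3894
phi = 1.389

1.389


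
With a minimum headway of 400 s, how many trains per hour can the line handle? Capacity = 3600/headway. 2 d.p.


Capacity = 3600 / headway
Capacity = 3600 / 400
Capacity = 9.00 trains/hour

9.00


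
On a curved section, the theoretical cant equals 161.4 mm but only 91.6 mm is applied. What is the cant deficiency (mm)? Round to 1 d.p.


Cant deficiency = equilibrium cant - actual cant
CD = 161.4 - 91.6
CD = 69.8 mm

69.8


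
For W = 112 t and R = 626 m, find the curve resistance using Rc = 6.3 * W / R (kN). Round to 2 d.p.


Rc = 6.3 * W / R
Rc = 6.3 * 112 / 626
Rc = 705.6 / 626
Rc = 1.13 kN

1.13


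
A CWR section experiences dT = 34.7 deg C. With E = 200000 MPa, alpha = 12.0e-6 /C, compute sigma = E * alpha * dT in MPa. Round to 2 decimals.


sigma = E * alpha * dT
sigma = 200000 * 12.0e-6 * 34.7
sigma = 2.4 * 34.7
sigma = 83.28 MPa

83.28


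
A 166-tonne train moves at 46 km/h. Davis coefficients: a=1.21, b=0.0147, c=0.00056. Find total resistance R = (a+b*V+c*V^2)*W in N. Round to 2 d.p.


b*V = 0.0147 * 46 = 0.6762
c*V^2 = 0.00056 * 2116 = 1.18496
R_per_t = 1.21 + 0.6762 + 1.18496 = 3.07116 N/t
R_total = 3.07116 * 166 = 509.81 N

509.81


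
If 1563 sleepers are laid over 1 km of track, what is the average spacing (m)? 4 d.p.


Spacing = 1000 m / number of sleepers
Spacing = 1000 / 1563
Spacing = 0.6398 m

0.6398


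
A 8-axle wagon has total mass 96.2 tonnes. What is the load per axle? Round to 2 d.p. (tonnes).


Load per axle = total weight / number of axles
Load = 96.2 / 8
Load = 12.03 tonnes

12.03


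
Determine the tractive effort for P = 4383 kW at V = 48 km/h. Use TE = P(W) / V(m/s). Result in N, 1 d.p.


Convert: P = 4383 kW = 4383000 W
V = 48 / 3.6 = 13.3333 m/s
TE = 4383000 / 13.3333
TE = 328725.0 N

328725.0


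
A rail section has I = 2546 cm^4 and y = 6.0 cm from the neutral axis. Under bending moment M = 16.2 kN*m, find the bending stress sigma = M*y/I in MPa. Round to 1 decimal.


Convert units:
M = 16.2 kN*m = 16200000 N*mm
y = 6.0 cm = 60 mm
I = 2546 cm^4 = 25460000 mm^4
sigma = 16200000 * 60 / 25460000
sigma = 38.2 MPa

38.2


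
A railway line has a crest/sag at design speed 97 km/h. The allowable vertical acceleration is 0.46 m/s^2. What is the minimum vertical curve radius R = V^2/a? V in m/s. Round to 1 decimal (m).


Convert speed: V = 97 / 3.6 = 26.9444 m/s
V^2 = 726.0031 m^2/s^2
R_v = 726.0031 / 0.46
R_v = 1578.3 m

1578.3


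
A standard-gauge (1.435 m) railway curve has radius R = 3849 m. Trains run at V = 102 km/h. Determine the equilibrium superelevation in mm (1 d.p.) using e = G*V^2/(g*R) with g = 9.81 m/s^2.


Convert speed: V = 102 / 3.6 = 28.3333 m/s
Apply formula: e = 1.435 * 28.3333^2 / (9.81 * 3849)
e = 1.435 * 802.7778 / 37758.69
e = 0.030509 m = 30.5 mm

30.5


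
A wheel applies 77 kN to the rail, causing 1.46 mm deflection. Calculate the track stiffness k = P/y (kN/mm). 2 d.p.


Track stiffness k = P / y
k = 77 / 1.46
k = 52.74 kN/mm

52.74


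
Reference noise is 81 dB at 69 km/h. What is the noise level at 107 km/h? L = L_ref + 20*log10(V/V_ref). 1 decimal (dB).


V/V_ref = 107 / 69 = 1.550725
log10(1.550725) = 0.190535
20 * 0.190535 = 3.8107
L = 81 + 3.8107 = 84.8 dB

84.8


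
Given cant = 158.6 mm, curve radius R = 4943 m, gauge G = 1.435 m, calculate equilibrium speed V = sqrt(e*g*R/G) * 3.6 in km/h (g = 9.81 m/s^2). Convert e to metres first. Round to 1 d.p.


Convert cant: e = 158.6 mm = 0.1586 m
V_ms = sqrt(0.1586 * 9.81 * 4943 / 1.435)
V_ms = sqrt(5359.334939) = 73.2075 m/s
V = 73.2075 * 3.6 = 263.5 km/h

263.5


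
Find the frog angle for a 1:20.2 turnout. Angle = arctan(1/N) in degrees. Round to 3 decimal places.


1/N = 1/20.2 = 0.049505
angle = arctan(0.049505) = 0.049465 rad
angle = 0.049465 * 180/pi = 2.834 degrees

2.834


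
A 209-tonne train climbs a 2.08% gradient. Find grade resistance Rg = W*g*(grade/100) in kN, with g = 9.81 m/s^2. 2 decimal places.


Rg = W * 9.81 * grade / 100
Rg = 209 * 9.81 * 2.08 / 100
Rg = 2050.29 * 0.0208
Rg = 42.65 kN

42.65


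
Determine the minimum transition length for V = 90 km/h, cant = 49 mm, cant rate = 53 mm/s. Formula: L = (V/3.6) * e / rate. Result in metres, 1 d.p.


Convert speed: V = 90 / 3.6 = 25.0 m/s
L = 25.0 * 49 / 53
L = 1225.0 / 53
L = 23.1 m

23.1


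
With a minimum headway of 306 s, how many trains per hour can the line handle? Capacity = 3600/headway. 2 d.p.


Capacity = 3600 / headway
Capacity = 3600 / 306
Capacity = 11.76 trains/hour

11.76


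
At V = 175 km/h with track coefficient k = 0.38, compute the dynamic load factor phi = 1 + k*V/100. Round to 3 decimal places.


phi = 1 + k * V / 100
phi = 1 + 0.38 * 175 / 100
phi = 1 + 0.665
phi = 1.665

1.665


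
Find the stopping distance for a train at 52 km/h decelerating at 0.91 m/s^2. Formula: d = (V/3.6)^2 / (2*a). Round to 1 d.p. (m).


Convert speed: V = 52 / 3.6 = 14.4444 m/s
V^2 = 208.642
d = 208.642 / (2 * 0.91)
d = 208.642 / 1.82
d = 114.6 m

114.6


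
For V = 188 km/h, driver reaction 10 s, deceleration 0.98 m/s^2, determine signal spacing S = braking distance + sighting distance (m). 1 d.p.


V = 188 / 3.6 = 52.2222 m/s
Braking distance = 52.2222^2 / (2*0.98) = 1391.4084 m
Sighting distance = 52.2222 * 10 = 522.2222 m
S = 1391.4084 + 522.2222 = 1913.6 m

1913.6


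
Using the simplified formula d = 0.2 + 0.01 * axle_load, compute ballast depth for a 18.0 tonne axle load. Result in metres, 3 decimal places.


d = 0.2 + 0.01 * 18.0
d = 0.2 + 0.18
d = 0.380 m

0.380


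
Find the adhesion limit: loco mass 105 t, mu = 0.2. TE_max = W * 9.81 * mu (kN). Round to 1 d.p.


TE_max = W * g * mu
TE_max = 105 * 9.81 * 0.2
TE_max = 1030.05 * 0.2
TE_max = 206.0 kN

206.0


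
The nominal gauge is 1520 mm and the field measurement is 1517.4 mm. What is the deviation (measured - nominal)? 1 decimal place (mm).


Deviation = measured - nominal
Deviation = 1517.4 - 1520
Deviation = -2.6 mm

-2.6


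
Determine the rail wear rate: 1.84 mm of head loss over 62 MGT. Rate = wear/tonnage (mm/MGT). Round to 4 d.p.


Wear rate = total wear / cumulative tonnage
Rate = 1.84 / 62
Rate = 0.0297 mm/MGT

0.0297


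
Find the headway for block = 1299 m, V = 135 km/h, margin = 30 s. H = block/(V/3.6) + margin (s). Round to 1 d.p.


V = 135 / 3.6 = 37.5 m/s
Block traversal time = 1299 / 37.5 = 34.64 s
Headway = 34.64 + 30
Headway = 64.6 s

64.6


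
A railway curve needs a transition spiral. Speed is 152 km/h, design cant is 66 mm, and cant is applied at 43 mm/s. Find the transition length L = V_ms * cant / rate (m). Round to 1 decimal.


Convert speed: V = 152 / 3.6 = 42.2222 m/s
L = 42.2222 * 66 / 43
L = 2786.6667 / 43
L = 64.8 m

64.8


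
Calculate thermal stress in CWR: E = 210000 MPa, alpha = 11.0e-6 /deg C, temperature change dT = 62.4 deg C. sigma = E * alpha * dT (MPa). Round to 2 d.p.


sigma = E * alpha * dT
sigma = 210000 * 11.0e-6 * 62.4
sigma = 2.31 * 62.4
sigma = 144.14 MPa

144.14


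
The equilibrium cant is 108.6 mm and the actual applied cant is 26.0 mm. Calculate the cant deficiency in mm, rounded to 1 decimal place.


Cant deficiency = equilibrium cant - actual cant
CD = 108.6 - 26.0
CD = 82.6 mm

82.6


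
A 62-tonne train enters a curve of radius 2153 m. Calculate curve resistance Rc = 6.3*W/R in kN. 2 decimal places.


Rc = 6.3 * W / R
Rc = 6.3 * 62 / 2153
Rc = 390.6 / 2153
Rc = 0.18 kN

0.18


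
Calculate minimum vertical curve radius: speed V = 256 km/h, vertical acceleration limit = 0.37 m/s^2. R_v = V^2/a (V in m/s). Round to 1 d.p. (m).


Convert speed: V = 256 / 3.6 = 71.1111 m/s
V^2 = 5056.7901 m^2/s^2
R_v = 5056.7901 / 0.37
R_v = 13667.0 m

13667.0


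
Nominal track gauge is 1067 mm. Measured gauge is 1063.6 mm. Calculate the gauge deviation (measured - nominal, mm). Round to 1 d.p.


Deviation = measured - nominal
Deviation = 1063.6 - 1067
Deviation = -3.4 mm

-3.4


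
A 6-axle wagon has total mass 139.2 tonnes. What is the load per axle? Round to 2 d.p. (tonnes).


Load per axle = total weight / number of axles
Load = 139.2 / 6
Load = 23.20 tonnes

23.20


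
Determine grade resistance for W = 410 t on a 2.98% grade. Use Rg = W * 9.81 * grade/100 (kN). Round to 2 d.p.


Rg = W * 9.81 * grade / 100
Rg = 410 * 9.81 * 2.98 / 100
Rg = 4022.1 * 0.0298
Rg = 119.86 kN

119.86


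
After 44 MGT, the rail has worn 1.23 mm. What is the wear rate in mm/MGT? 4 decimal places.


Wear rate = total wear / cumulative tonnage
Rate = 1.23 / 44
Rate = 0.0280 mm/MGT

0.0280


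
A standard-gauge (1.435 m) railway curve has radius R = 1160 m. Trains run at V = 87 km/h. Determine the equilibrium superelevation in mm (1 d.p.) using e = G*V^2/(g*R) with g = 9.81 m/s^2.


Convert speed: V = 87 / 3.6 = 24.1667 m/s
Apply formula: e = 1.435 * 24.1667^2 / (9.81 * 1160)
e = 1.435 * 584.0278 / 11379.6
e = 0.073648 m = 73.6 mm

73.6


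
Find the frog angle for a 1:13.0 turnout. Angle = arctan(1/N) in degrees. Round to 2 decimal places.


1/N = 1/13.0 = 0.076923
angle = arctan(0.076923) = 0.076772 rad
angle = 0.076772 * 180/pi = 4.40 degrees

4.40


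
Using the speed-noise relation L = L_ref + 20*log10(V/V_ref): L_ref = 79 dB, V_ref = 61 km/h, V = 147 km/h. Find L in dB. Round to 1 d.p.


V/V_ref = 147 / 61 = 2.409836
log10(2.409836) = 0.381987
20 * 0.381987 = 7.6397
L = 79 + 7.6397 = 86.6 dB

86.6


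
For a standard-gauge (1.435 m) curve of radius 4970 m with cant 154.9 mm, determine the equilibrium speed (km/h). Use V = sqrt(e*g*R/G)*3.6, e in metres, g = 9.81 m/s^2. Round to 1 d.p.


Convert cant: e = 154.9 mm = 0.1549 m
V_ms = sqrt(0.1549 * 9.81 * 4970 / 1.435)
V_ms = sqrt(5262.897512) = 72.5458 m/s
V = 72.5458 * 3.6 = 261.2 km/h

261.2


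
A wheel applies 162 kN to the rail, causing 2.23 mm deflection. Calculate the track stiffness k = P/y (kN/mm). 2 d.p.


Track stiffness k = P / y
k = 162 / 2.23
k = 72.65 kN/mm

72.65


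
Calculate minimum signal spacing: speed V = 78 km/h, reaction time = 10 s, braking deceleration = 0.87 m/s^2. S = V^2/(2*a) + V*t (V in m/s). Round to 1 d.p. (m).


V = 78 / 3.6 = 21.6667 m/s
Braking distance = 21.6667^2 / (2*0.87) = 269.7957 m
Sighting distance = 21.6667 * 10 = 216.6667 m
S = 269.7957 + 216.6667 = 486.5 m

486.5


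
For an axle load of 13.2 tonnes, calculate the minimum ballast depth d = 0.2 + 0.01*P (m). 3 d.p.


d = 0.2 + 0.01 * 13.2
d = 0.2 + 0.132
d = 0.332 m

0.332


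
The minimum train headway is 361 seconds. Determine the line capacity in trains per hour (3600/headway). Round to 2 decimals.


Capacity = 3600 / headway
Capacity = 3600 / 361
Capacity = 9.97 trains/hour

9.97


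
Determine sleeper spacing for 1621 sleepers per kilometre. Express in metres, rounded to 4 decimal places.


Spacing = 1000 m / number of sleepers
Spacing = 1000 / 1621
Spacing = 0.6169 m

0.6169


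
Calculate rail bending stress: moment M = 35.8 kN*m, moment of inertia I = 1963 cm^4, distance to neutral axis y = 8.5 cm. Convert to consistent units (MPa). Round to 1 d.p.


Convert units:
M = 35.8 kN*m = 35800000 N*mm
y = 8.5 cm = 85 mm
I = 1963 cm^4 = 19630000 mm^4
sigma = 35800000 * 85 / 19630000
sigma = 155.0 MPa

155.0


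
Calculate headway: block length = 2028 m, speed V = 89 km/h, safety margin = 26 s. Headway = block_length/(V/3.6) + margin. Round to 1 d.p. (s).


V = 89 / 3.6 = 24.7222 m/s
Block traversal time = 2028 / 24.7222 = 82.0315 s
Headway = 82.0315 + 26
Headway = 108.0 s

108.0


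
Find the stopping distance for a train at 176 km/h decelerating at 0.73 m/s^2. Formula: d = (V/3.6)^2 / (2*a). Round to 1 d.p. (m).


Convert speed: V = 176 / 3.6 = 48.8889 m/s
V^2 = 2390.1235
d = 2390.1235 / (2 * 0.73)
d = 2390.1235 / 1.46
d = 1637.1 m

1637.1


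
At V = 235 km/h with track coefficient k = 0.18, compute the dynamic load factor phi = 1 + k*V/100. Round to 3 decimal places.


phi = 1 + k * V / 100
phi = 1 + 0.18 * 235 / 100
phi = 1 + 0.423
phi = 1.423

1.423


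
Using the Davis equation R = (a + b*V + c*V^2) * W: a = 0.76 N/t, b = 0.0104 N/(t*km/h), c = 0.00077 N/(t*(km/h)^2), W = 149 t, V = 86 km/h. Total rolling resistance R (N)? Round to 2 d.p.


b*V = 0.0104 * 86 = 0.8944
c*V^2 = 0.00077 * 7396 = 5.69492
R_per_t = 0.76 + 0.8944 + 5.69492 = 7.34932 N/t
R_total = 7.34932 * 149 = 1095.05 N

1095.05


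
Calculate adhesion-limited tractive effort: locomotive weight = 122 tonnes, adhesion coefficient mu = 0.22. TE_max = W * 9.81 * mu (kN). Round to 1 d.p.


TE_max = W * g * mu
TE_max = 122 * 9.81 * 0.22
TE_max = 1196.82 * 0.22
TE_max = 263.3 kN

263.3


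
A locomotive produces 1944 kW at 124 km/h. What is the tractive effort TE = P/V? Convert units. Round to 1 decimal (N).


Convert: P = 1944 kW = 1944000 W
V = 124 / 3.6 = 34.4444 m/s
TE = 1944000 / 34.4444
TE = 56438.7 N

56438.7


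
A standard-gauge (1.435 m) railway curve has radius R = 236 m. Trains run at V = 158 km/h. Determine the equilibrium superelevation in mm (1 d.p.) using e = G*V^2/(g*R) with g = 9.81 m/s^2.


Convert speed: V = 158 / 3.6 = 43.8889 m/s
Apply formula: e = 1.435 * 43.8889^2 / (9.81 * 236)
e = 1.435 * 1926.2346 / 2315.16
e = 1.193933 m = 1193.9 mm

1193.9


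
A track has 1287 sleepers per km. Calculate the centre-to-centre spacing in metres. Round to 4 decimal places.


Spacing = 1000 m / number of sleepers
Spacing = 1000 / 1287
Spacing = 0.7770 m

0.7770


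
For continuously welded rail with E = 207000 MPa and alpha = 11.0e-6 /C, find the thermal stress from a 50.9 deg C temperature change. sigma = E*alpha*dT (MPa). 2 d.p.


sigma = E * alpha * dT
sigma = 207000 * 11.0e-6 * 50.9
sigma = 2.277 * 50.9
sigma = 115.90 MPa

115.90


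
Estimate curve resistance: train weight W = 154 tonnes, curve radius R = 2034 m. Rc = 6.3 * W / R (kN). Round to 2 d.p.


Rc = 6.3 * W / R
Rc = 6.3 * 154 / 2034
Rc = 970.2 / 2034
Rc = 0.48 kN

0.48


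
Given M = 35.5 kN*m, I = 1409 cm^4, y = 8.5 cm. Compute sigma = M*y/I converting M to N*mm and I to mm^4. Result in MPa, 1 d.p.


Convert units:
M = 35.5 kN*m = 35500000 N*mm
y = 8.5 cm = 85 mm
I = 1409 cm^4 = 14090000 mm^4
sigma = 35500000 * 85 / 14090000
sigma = 214.2 MPa

214.2


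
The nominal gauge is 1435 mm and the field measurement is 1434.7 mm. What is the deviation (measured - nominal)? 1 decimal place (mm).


Deviation = measured - nominal
Deviation = 1434.7 - 1435
Deviation = -0.3 mm

-0.3


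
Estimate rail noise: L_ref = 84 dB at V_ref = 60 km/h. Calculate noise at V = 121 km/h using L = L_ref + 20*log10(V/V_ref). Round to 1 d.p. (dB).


V/V_ref = 121 / 60 = 2.016667
log10(2.016667) = 0.304634
20 * 0.304634 = 6.0927
L = 84 + 6.0927 = 90.1 dB

90.1


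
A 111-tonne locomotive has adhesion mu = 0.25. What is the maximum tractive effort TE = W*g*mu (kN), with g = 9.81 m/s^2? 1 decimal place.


TE_max = W * g * mu
TE_max = 111 * 9.81 * 0.25
TE_max = 1088.91 * 0.25
TE_max = 272.2 kN

272.2


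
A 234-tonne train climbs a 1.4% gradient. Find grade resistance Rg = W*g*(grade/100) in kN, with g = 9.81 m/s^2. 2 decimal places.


Rg = W * 9.81 * grade / 100
Rg = 234 * 9.81 * 1.4 / 100
Rg = 2295.54 * 0.014
Rg = 32.14 kN

32.14


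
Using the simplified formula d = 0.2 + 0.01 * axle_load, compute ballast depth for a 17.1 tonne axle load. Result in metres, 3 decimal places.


d = 0.2 + 0.01 * 17.1
d = 0.2 + 0.171
d = 0.371 m

0.371


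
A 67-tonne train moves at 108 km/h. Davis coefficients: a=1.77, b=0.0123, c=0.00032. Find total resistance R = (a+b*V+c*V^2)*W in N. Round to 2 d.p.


b*V = 0.0123 * 108 = 1.3284
c*V^2 = 0.00032 * 11664 = 3.73248
R_per_t = 1.77 + 1.3284 + 3.73248 = 6.83088 N/t
R_total = 6.83088 * 67 = 457.67 N

457.67


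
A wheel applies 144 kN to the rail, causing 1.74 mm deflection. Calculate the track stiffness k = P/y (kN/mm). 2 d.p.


Track stiffness k = P / y
k = 144 / 1.74
k = 82.76 kN/mm

82.76


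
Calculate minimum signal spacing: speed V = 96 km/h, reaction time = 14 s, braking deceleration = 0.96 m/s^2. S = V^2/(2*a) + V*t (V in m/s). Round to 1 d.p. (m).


V = 96 / 3.6 = 26.6667 m/s
Braking distance = 26.6667^2 / (2*0.96) = 370.3704 m
Sighting distance = 26.6667 * 14 = 373.3333 m
S = 370.3704 + 373.3333 = 743.7 m

743.7


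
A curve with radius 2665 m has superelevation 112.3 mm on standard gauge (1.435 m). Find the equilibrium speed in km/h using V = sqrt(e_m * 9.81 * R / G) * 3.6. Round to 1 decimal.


Convert cant: e = 112.3 mm = 0.1123 m
V_ms = sqrt(0.1123 * 9.81 * 2665 / 1.435)
V_ms = sqrt(2045.945571) = 45.2321 m/s
V = 45.2321 * 3.6 = 162.8 km/h

162.8


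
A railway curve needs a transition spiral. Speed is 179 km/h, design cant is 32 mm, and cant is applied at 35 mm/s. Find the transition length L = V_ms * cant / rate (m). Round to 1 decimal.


Convert speed: V = 179 / 3.6 = 49.7222 m/s
L = 49.7222 * 32 / 35
L = 1591.1111 / 35
L = 45.5 m

45.5
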